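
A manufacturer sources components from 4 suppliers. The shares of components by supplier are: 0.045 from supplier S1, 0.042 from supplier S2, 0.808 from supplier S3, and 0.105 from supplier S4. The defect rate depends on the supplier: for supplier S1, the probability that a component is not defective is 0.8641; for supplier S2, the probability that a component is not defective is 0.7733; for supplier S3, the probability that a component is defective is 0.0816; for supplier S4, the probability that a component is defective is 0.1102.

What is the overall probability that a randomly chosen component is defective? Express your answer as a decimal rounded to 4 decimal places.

P(D|S1) = 1 − 0.8641 = 0.1359.
P(D|S2) = 1 − 0.7733 = 0.2267.
P(D) = P(D|S1)·P(S1) + P(D|S2)·P(S2) + P(D|S3)·P(S3) + P(D|S4)·P(S4)
      = 0.1359·0.045 + 0.2267·0.042 + 0.0816·0.808 + 0.1102·0.105
      = 0.0061155 + 0.0095214 + 0.0659328 + 0.011571 = 0.0931407

0.0931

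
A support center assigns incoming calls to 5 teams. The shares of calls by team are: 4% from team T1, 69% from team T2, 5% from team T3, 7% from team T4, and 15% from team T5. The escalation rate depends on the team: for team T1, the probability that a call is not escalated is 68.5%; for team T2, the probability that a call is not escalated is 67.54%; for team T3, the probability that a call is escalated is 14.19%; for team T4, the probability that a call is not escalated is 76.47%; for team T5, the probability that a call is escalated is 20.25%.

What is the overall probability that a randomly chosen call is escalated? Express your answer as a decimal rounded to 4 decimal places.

0.2905

P(E|T1) = 1 − 0.685 = 0.315.
P(E|T2) = 1 − 0.6754 = 0.3246.
P(E|T4) = 1 − 0.7647 = 0.2353.
P(E) = P(E|T1)·P(T1) + P(E|T2)·P(T2) + P(E|T3)·P(T3) + P(E|T4)·P(T4) + P(E|T5)·P(T5)
      = 0.315·0.04 + 0.3246·0.69 + 0.1419·0.05 + 0.2353·0.07 + 0.2025·0.15
      = 0.0126 + 0.223974 + 0.007095 + 0.016471 + 0.030375 = 0.290515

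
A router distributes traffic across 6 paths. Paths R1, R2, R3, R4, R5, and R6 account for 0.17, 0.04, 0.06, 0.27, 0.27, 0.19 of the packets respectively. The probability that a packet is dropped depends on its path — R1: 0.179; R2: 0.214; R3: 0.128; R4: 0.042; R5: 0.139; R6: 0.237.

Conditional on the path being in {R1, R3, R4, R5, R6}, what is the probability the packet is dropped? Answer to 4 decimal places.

Let S = {R1, R3, R4, R5, R6}.
P(S) = 0.17 + 0.06 + 0.27 + 0.27 + 0.19 = 0.96.
P(L ∩ S) = 0.179·0.17 + 0.128·0.06 + 0.042·0.27 + 0.139·0.27 + 0.237·0.19 = 0.03043 + 0.00768 + 0.01134 + 0.03753 + 0.04503 = 0.13201.
P(L | S) = 0.13201 / 0.96 = 0.137510…

P(L|S) ≈ 0.1375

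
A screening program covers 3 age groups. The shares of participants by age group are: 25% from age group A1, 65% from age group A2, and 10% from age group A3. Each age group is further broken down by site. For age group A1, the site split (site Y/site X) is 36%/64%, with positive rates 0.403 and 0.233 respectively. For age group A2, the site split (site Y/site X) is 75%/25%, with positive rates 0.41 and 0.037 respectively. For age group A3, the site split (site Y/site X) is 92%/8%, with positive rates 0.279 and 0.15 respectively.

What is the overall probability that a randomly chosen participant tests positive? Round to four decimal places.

0.3063

P(T|A1) = 0.36·0.403 + 0.64·0.233 = 0.14508 + 0.14912 = 0.2942
P(T|A2) = 0.75·0.41 + 0.25·0.037 = 0.3075 + 0.00925 = 0.31675
P(T|A3) = 0.92·0.279 + 0.08·0.15 = 0.25668 + 0.012 = 0.26868
Then overall,
P(T) = 0.25·0.2942 + 0.65·0.31675 + 0.1·0.26868
      = 0.07355 + 0.2058875 + 0.026868 = 0.3063055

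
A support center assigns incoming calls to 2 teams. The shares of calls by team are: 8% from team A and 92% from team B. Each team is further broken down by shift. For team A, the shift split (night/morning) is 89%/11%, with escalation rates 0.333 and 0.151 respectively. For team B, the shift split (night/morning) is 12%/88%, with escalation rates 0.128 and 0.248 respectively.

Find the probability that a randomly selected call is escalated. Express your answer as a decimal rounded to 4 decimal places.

P(E|A) = 0.89·0.333 + 0.11·0.151 = 0.29637 + 0.01661 = 0.31298
P(E|B) = 0.12·0.128 + 0.88·0.248 = 0.01536 + 0.21824 = 0.2336
By total probability over the outer partition,
P(E) = 0.08·0.31298 + 0.92·0.2336
      = 0.0250384 + 0.214912 = 0.2399504

0.2400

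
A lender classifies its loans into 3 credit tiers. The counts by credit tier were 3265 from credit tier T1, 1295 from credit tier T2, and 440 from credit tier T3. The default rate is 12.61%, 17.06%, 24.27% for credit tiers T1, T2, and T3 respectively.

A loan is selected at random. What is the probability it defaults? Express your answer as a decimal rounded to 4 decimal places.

Total: 3265 + 1295 + 440 = 5000.
P(T1) = 3265/5000 = 0.653. P(T2) = 1295/5000 = 0.259. P(T3) = 440/5000 = 0.088.
Summing over the partition,
P(D) = P(D|T1)·P(T1) + P(D|T2)·P(T2) + P(D|T3)·P(T3)
      = 0.1261·0.653 + 0.1706·0.259 + 0.2427·0.088
      = 0.0823433 + 0.0441854 + 0.0213576 = 0.1478863

0.1479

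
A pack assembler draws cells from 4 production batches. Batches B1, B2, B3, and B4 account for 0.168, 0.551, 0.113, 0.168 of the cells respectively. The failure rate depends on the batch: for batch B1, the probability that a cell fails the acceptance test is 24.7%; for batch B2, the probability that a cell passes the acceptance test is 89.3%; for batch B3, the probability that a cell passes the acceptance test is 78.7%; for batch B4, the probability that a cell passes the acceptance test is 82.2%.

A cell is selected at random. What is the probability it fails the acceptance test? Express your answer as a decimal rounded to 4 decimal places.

0.1544

P(F|B2) = 1 − 0.893 = 0.107.
P(F|B3) = 1 − 0.787 = 0.213.
P(F|B4) = 1 − 0.822 = 0.178.
P(F) = P(F|B1)·P(B1) + P(F|B2)·P(B2) + P(F|B3)·P(B3) + P(F|B4)·P(B4)
      = 0.247·0.168 + 0.107·0.551 + 0.213·0.113 + 0.178·0.168
      = 0.041496 + 0.058957 + 0.024069 + 0.029904 = 0.154426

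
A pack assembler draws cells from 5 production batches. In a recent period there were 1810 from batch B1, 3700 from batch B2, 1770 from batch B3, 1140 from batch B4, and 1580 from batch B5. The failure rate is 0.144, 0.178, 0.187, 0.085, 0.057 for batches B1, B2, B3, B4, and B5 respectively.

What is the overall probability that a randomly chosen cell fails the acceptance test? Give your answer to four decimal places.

P(F) ≈ 0.1437

Total: 1810 + 3700 + 1770 + 1140 + 1580 = 10000.
P(B1) = 1810/10000 = 0.181. P(B2) = 3700/10000 = 0.37. P(B3) = 1770/10000 = 0.177. P(B4) = 1140/10000 = 0.114. P(B5) = 1580/10000 = 0.158.
Summing over the partition,
P(F) = P(F|B1)·P(B1) + P(F|B2)·P(B2) + P(F|B3)·P(B3) + P(F|B4)·P(B4) + P(F|B5)·P(B5)
      = 0.144·0.181 + 0.178·0.37 + 0.187·0.177 + 0.085·0.114 + 0.057·0.158
      = 0.026064 + 0.06586 + 0.033099 + 0.00969 + 0.009006 = 0.143719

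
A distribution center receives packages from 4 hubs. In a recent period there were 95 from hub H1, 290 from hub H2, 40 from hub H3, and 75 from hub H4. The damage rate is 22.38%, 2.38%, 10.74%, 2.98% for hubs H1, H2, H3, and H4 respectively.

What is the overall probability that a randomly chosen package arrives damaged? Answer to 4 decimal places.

0.0694

Total: 95 + 290 + 40 + 75 = 500.
P(H1) = 95/500 = 0.19. P(H2) = 290/500 = 0.58. P(H3) = 40/500 = 0.08. P(H4) = 75/500 = 0.15.
P(D) = P(D|H1)·P(H1) + P(D|H2)·P(H2) + P(D|H3)·P(H3) + P(D|H4)·P(H4)
      = 0.2238·0.19 + 0.0238·0.58 + 0.1074·0.08 + 0.0298·0.15
      = 0.042522 + 0.013804 + 0.008592 + 0.00447 = 0.069388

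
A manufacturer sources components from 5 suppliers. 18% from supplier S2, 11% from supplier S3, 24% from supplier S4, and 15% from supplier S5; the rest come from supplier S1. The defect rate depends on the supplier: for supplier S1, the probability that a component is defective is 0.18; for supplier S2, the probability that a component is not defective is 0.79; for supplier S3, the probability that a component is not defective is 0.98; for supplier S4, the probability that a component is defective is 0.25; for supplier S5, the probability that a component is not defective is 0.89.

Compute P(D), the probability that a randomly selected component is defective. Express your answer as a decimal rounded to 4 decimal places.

P(D) ≈ 0.1741

P(S1) = 1 − (0.18 + 0.11 + 0.24 + 0.15) = 0.32.
P(D|S2) = 1 − 0.79 = 0.21.
P(D|S3) = 1 − 0.98 = 0.02.
P(D|S5) = 1 − 0.89 = 0.11.
By the law of total probability,
P(D) = P(D|S1)·P(S1) + P(D|S2)·P(S2) + P(D|S3)·P(S3) + P(D|S4)·P(S4) + P(D|S5)·P(S5)
      = 0.18·0.32 + 0.21·0.18 + 0.02·0.11 + 0.25·0.24 + 0.11·0.15
      = 0.0576 + 0.0378 + 0.0022 + 0.06 + 0.0165 = 0.1741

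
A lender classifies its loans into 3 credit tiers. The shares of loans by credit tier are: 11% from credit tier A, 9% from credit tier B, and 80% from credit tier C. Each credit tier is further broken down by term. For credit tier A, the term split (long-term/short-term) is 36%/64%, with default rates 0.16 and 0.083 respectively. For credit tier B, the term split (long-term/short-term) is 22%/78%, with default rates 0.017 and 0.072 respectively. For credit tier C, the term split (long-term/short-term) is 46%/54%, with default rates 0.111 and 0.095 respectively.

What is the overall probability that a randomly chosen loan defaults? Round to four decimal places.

P(D|A) = 0.36·0.16 + 0.64·0.083 = 0.0576 + 0.05312 = 0.11072
P(D|B) = 0.22·0.017 + 0.78·0.072 = 0.00374 + 0.05616 = 0.0599
P(D|C) = 0.46·0.111 + 0.54·0.095 = 0.05106 + 0.0513 = 0.10236
By total probability over the outer partition,
P(D) = 0.11·0.11072 + 0.09·0.0599 + 0.8·0.10236
      = 0.0121792 + 0.005391 + 0.081888 = 0.0994582

0.0995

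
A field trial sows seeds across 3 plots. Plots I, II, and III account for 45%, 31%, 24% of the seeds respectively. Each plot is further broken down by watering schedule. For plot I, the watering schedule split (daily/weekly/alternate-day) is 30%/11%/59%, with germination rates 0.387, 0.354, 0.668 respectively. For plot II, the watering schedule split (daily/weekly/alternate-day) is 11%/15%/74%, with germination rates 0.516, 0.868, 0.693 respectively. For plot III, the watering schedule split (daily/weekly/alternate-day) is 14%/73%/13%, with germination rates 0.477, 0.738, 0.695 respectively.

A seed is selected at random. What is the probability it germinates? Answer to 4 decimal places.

0.6311

P(G|I) = 0.3·0.387 + 0.11·0.354 + 0.59·0.668 = 0.1161 + 0.03894 + 0.39412 = 0.54916
P(G|II) = 0.11·0.516 + 0.15·0.868 + 0.74·0.693 = 0.05676 + 0.1302 + 0.51282 = 0.69978
P(G|III) = 0.14·0.477 + 0.73·0.738 + 0.13·0.695 = 0.06678 + 0.53874 + 0.09035 = 0.69587
By total probability over the outer partition,
P(G) = 0.45·0.54916 + 0.31·0.69978 + 0.24·0.69587
      = 0.247122 + 0.2169318 + 0.1670088 = 0.6310626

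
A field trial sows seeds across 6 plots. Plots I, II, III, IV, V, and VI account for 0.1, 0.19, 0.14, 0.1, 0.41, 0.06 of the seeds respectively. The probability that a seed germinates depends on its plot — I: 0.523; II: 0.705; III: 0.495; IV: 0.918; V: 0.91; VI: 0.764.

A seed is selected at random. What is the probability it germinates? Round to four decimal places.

Summing over the partition,
P(G) = P(G|I)·P(I) + P(G|II)·P(II) + P(G|III)·P(III) + P(G|IV)·P(IV) + P(G|V)·P(V) + P(G|VI)·P(VI)
      = 0.523·0.1 + 0.705·0.19 + 0.495·0.14 + 0.918·0.1 + 0.91·0.41 + 0.764·0.06
      = 0.0523 + 0.13395 + 0.0693 + 0.0918 + 0.3731 + 0.04584 = 0.76629

P(G) ≈ 0.7663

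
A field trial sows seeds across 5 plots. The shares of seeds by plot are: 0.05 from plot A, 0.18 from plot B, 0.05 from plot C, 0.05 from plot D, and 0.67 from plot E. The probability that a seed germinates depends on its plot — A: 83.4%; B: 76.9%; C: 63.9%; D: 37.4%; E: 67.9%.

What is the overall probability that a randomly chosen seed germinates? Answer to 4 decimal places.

P(G) = P(G|A)·P(A) + P(G|B)·P(B) + P(G|C)·P(C) + P(G|D)·P(D) + P(G|E)·P(E)
      = 0.834·0.05 + 0.769·0.18 + 0.639·0.05 + 0.374·0.05 + 0.679·0.67
      = 0.0417 + 0.13842 + 0.03195 + 0.0187 + 0.45493 = 0.6857

P(G) ≈ 0.6857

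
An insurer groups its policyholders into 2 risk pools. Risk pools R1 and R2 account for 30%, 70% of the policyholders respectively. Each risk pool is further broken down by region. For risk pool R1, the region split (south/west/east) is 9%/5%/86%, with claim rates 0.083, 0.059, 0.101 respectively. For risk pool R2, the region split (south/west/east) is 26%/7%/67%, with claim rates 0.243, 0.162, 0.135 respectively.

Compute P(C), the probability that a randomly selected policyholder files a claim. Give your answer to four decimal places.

P(C) ≈ 0.1447

P(C|R1) = 0.09·0.083 + 0.05·0.059 + 0.86·0.101 = 0.00747 + 0.00295 + 0.08686 = 0.09728
P(C|R2) = 0.26·0.243 + 0.07·0.162 + 0.67·0.135 = 0.06318 + 0.01134 + 0.09045 = 0.16497
By total probability over the outer partition,
P(C) = 0.3·0.09728 + 0.7·0.16497
      = 0.029184 + 0.115479 = 0.144663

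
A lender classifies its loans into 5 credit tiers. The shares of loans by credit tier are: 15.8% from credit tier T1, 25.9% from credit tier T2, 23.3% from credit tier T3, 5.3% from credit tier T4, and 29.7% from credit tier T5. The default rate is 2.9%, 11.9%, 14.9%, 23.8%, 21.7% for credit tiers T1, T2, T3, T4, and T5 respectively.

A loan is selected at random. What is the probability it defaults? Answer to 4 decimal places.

0.1472

Summing over the partition,
P(D) = P(D|T1)·P(T1) + P(D|T2)·P(T2) + P(D|T3)·P(T3) + P(D|T4)·P(T4) + P(D|T5)·P(T5)
      = 0.029·0.158 + 0.119·0.259 + 0.149·0.233 + 0.238·0.053 + 0.217·0.297
      = 0.004582 + 0.030821 + 0.034717 + 0.012614 + 0.064449 = 0.147183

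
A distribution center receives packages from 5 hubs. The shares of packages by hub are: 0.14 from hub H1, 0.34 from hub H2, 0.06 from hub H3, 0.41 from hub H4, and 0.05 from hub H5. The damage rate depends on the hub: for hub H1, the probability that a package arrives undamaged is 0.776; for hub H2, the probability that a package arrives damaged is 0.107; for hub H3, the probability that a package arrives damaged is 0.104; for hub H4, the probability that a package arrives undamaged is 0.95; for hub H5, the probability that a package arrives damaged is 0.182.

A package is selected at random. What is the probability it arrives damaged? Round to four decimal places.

P(D|H1) = 1 − 0.776 = 0.224.
P(D|H4) = 1 − 0.95 = 0.05.
P(D) = P(D|H1)·P(H1) + P(D|H2)·P(H2) + P(D|H3)·P(H3) + P(D|H4)·P(H4) + P(D|H5)·P(H5)
      = 0.224·0.14 + 0.107·0.34 + 0.104·0.06 + 0.05·0.41 + 0.182·0.05
      = 0.03136 + 0.03638 + 0.00624 + 0.0205 + 0.0091 = 0.10358

0.1036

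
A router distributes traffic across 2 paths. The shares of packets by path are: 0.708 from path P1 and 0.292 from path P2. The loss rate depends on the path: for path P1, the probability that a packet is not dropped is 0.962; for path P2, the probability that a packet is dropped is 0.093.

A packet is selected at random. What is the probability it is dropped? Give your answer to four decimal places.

0.0541

P(L|P1) = 1 − 0.962 = 0.038.
By the law of total probability,
P(L) = P(L|P1)·P(P1) + P(L|P2)·P(P2)
      = 0.038·0.708 + 0.093·0.292
      = 0.026904 + 0.027156 = 0.05406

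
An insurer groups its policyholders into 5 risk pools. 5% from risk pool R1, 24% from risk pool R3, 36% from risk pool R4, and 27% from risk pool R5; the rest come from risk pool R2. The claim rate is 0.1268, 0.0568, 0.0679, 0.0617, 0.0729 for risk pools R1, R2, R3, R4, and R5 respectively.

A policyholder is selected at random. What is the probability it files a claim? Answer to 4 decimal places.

0.0691

P(R2) = 1 − (0.05 + 0.24 + 0.36 + 0.27) = 0.08.
Using total probability over the partition,
P(C) = P(C|R1)·P(R1) + P(C|R2)·P(R2) + P(C|R3)·P(R3) + P(C|R4)·P(R4) + P(C|R5)·P(R5)
      = 0.1268·0.05 + 0.0568·0.08 + 0.0679·0.24 + 0.0617·0.36 + 0.0729·0.27
      = 0.00634 + 0.004544 + 0.016296 + 0.022212 + 0.019683 = 0.069075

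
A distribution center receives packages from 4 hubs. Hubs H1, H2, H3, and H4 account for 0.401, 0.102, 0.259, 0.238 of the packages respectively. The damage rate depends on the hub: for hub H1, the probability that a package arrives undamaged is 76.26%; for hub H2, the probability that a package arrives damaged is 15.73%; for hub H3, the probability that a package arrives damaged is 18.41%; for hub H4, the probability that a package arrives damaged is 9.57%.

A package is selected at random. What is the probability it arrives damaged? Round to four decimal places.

P(D) ≈ 0.1817

P(D|H1) = 1 − 0.7626 = 0.2374.
P(D) = P(D|H1)·P(H1) + P(D|H2)·P(H2) + P(D|H3)·P(H3) + P(D|H4)·P(H4)
      = 0.2374·0.401 + 0.1573·0.102 + 0.1841·0.259 + 0.0957·0.238
      = 0.0951974 + 0.0160446 + 0.0476819 + 0.0227766 = 0.1817005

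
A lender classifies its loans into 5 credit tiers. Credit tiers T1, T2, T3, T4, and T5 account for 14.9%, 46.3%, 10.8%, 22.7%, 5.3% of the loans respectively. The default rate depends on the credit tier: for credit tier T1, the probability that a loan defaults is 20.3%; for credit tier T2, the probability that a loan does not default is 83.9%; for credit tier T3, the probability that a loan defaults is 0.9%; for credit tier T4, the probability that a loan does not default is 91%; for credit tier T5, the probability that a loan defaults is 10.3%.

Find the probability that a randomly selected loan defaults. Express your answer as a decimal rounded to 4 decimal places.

0.1317

P(D|T2) = 1 − 0.839 = 0.161.
P(D|T4) = 1 − 0.91 = 0.09.
P(D) = P(D|T1)·P(T1) + P(D|T2)·P(T2) + P(D|T3)·P(T3) + P(D|T4)·P(T4) + P(D|T5)·P(T5)
      = 0.203·0.149 + 0.161·0.463 + 0.009·0.108 + 0.09·0.227 + 0.103·0.053
      = 0.030247 + 0.074543 + 0.000972 + 0.02043 + 0.005459 = 0.131651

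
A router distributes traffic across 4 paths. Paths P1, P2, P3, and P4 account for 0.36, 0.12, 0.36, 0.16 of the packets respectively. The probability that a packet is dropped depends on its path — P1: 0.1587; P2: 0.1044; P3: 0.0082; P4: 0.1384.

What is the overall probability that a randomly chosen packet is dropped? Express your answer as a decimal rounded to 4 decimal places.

P(L) ≈ 0.0948

P(L) = P(L|P1)·P(P1) + P(L|P2)·P(P2) + P(L|P3)·P(P3) + P(L|P4)·P(P4)
      = 0.1587·0.36 + 0.1044·0.12 + 0.0082·0.36 + 0.1384·0.16
      = 0.057132 + 0.012528 + 0.002952 + 0.022144 = 0.094756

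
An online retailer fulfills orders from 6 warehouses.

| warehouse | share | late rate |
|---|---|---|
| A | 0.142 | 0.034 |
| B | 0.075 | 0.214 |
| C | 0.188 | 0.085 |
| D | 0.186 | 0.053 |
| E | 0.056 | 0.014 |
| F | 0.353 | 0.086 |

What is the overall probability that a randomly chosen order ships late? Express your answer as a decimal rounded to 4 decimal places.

P(L) ≈ 0.0779

P(L) = P(L|A)·P(A) + P(L|B)·P(B) + P(L|C)·P(C) + P(L|D)·P(D) + P(L|E)·P(E) + P(L|F)·P(F)
      = 0.034·0.142 + 0.214·0.075 + 0.085·0.188 + 0.053·0.186 + 0.014·0.056 + 0.086·0.353
      = 0.004828 + 0.01605 + 0.01598 + 0.009858 + 0.000784 + 0.030358 = 0.077858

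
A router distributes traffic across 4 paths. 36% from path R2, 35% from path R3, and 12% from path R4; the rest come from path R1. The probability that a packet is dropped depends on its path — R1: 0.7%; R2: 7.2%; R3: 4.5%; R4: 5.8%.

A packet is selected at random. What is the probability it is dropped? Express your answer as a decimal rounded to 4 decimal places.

P(R1) = 1 − (0.36 + 0.35 + 0.12) = 0.17.
By the law of total probability,
P(L) = P(L|R1)·P(R1) + P(L|R2)·P(R2) + P(L|R3)·P(R3) + P(L|R4)·P(R4)
      = 0.007·0.17 + 0.072·0.36 + 0.045·0.35 + 0.058·0.12
      = 0.00119 + 0.02592 + 0.01575 + 0.00696 = 0.04982

0.0498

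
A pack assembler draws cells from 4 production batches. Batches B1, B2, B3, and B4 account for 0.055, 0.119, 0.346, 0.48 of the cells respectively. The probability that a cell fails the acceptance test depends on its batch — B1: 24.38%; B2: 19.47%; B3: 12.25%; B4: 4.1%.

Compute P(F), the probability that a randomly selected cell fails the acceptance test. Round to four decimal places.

P(F) ≈ 0.0986

By the law of total probability,
P(F) = P(F|B1)·P(B1) + P(F|B2)·P(B2) + P(F|B3)·P(B3) + P(F|B4)·P(B4)
      = 0.2438·0.055 + 0.1947·0.119 + 0.1225·0.346 + 0.041·0.48
      = 0.013409 + 0.0231693 + 0.042385 + 0.01968 = 0.0986433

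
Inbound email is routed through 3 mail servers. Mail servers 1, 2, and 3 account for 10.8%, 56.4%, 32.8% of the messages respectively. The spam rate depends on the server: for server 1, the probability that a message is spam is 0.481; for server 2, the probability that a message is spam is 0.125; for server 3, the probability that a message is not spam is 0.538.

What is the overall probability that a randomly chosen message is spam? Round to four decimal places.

0.2740

P(S|3) = 1 − 0.538 = 0.462.
P(S) = P(S|1)·P(1) + P(S|2)·P(2) + P(S|3)·P(3)
      = 0.481·0.108 + 0.125·0.564 + 0.462·0.328
      = 0.051948 + 0.0705 + 0.151536 = 0.273984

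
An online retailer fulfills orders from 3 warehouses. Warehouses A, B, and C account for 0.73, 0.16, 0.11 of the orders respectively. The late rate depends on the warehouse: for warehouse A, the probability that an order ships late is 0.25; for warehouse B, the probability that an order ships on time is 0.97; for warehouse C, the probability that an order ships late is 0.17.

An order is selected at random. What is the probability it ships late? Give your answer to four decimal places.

P(L|B) = 1 − 0.97 = 0.03.
Summing over the partition,
P(L) = P(L|A)·P(A) + P(L|B)·P(B) + P(L|C)·P(C)
      = 0.25·0.73 + 0.03·0.16 + 0.17·0.11
      = 0.1825 + 0.0048 + 0.0187 = 0.206

0.2060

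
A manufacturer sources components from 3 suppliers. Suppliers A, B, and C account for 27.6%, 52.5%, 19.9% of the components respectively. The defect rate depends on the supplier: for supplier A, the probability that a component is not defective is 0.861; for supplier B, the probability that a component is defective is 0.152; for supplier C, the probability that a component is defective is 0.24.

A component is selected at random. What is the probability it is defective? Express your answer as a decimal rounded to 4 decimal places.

P(D|A) = 1 − 0.861 = 0.139.
By the law of total probability,
P(D) = P(D|A)·P(A) + P(D|B)·P(B) + P(D|C)·P(C)
      = 0.139·0.276 + 0.152·0.525 + 0.24·0.199
      = 0.038364 + 0.0798 + 0.04776 = 0.165924

0.1659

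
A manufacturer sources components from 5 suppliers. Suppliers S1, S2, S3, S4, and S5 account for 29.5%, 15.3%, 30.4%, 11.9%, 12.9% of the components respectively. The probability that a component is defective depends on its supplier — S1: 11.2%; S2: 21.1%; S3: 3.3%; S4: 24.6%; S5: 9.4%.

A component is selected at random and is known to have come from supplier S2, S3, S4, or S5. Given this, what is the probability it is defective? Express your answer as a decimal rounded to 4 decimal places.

0.1187

Let S = {S2, S3, S4, S5}.
P(S) = 0.153 + 0.304 + 0.119 + 0.129 = 0.705.
P(D ∩ S) = 0.211·0.153 + 0.033·0.304 + 0.246·0.119 + 0.094·0.129 = 0.032283 + 0.010032 + 0.029274 + 0.012126 = 0.083715.
P(D | S) = 0.083715 / 0.705 = 0.118745…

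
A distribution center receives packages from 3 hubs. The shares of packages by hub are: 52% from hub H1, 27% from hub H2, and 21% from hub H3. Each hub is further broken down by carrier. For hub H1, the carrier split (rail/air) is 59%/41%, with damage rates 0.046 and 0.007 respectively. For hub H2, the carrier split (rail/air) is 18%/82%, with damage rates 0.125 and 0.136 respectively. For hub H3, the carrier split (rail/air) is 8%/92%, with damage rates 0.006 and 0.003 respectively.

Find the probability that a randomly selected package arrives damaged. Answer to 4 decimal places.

P(D|H1) = 0.59·0.046 + 0.41·0.007 = 0.02714 + 0.00287 = 0.03001
P(D|H2) = 0.18·0.125 + 0.82·0.136 = 0.0225 + 0.11152 = 0.13402
P(D|H3) = 0.08·0.006 + 0.92·0.003 = 0.00048 + 0.00276 = 0.00324
Then overall,
P(D) = 0.52·0.03001 + 0.27·0.13402 + 0.21·0.00324
      = 0.0156052 + 0.0361854 + 0.0006804 = 0.052471

0.0525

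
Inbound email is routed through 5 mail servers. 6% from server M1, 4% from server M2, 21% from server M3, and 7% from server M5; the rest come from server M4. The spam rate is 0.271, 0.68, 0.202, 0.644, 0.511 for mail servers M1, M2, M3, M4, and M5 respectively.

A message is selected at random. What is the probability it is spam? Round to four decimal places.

0.5209

P(M4) = 1 − (0.06 + 0.04 + 0.21 + 0.07) = 0.62.
P(S) = P(S|M1)·P(M1) + P(S|M2)·P(M2) + P(S|M3)·P(M3) + P(S|M4)·P(M4) + P(S|M5)·P(M5)
      = 0.271·0.06 + 0.68·0.04 + 0.202·0.21 + 0.644·0.62 + 0.511·0.07
      = 0.01626 + 0.0272 + 0.04242 + 0.39928 + 0.03577 = 0.52093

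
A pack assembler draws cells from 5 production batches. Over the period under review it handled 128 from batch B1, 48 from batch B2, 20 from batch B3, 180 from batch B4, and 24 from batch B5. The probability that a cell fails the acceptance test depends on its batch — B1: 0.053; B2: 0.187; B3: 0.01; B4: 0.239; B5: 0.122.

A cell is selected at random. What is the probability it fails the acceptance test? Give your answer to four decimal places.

Total: 128 + 48 + 20 + 180 + 24 = 400.
P(B1) = 128/400 = 0.32. P(B2) = 48/400 = 0.12. P(B3) = 20/400 = 0.05. P(B4) = 180/400 = 0.45. P(B5) = 24/400 = 0.06.
P(F) = P(F|B1)·P(B1) + P(F|B2)·P(B2) + P(F|B3)·P(B3) + P(F|B4)·P(B4) + P(F|B5)·P(B5)
      = 0.053·0.32 + 0.187·0.12 + 0.01·0.05 + 0.239·0.45 + 0.122·0.06
      = 0.01696 + 0.02244 + 0.0005 + 0.10755 + 0.00732 = 0.15477

P(F) ≈ 0.1548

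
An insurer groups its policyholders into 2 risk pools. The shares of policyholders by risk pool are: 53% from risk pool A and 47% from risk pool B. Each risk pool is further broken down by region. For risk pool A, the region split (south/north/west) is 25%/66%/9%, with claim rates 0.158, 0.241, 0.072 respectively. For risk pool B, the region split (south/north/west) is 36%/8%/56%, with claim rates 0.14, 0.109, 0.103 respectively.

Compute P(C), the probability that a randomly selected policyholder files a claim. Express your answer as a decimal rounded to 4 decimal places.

P(C|A) = 0.25·0.158 + 0.66·0.241 + 0.09·0.072 = 0.0395 + 0.15906 + 0.00648 = 0.20504
P(C|B) = 0.36·0.14 + 0.08·0.109 + 0.56·0.103 = 0.0504 + 0.00872 + 0.05768 = 0.1168
By total probability over the outer partition,
P(C) = 0.53·0.20504 + 0.47·0.1168
      = 0.1086712 + 0.054896 = 0.1635672

P(C) ≈ 0.1636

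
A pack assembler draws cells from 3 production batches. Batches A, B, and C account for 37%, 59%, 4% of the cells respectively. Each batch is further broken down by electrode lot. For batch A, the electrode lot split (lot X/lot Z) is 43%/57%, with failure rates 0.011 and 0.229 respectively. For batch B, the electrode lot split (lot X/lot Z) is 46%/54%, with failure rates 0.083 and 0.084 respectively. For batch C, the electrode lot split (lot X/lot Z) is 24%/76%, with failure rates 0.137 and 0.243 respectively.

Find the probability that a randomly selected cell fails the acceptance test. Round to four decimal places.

P(F|A) = 0.43·0.011 + 0.57·0.229 = 0.00473 + 0.13053 = 0.13526
P(F|B) = 0.46·0.083 + 0.54·0.084 = 0.03818 + 0.04536 = 0.08354
P(F|C) = 0.24·0.137 + 0.76·0.243 = 0.03288 + 0.18468 = 0.21756
By total probability over the outer partition,
P(F) = 0.37·0.13526 + 0.59·0.08354 + 0.04·0.21756
      = 0.0500462 + 0.0492886 + 0.0087024 = 0.1080372

P(F) ≈ 0.1080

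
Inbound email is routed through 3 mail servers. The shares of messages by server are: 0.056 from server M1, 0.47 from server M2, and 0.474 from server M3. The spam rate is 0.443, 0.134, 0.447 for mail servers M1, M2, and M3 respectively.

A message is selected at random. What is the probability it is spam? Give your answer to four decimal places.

By the law of total probability,
P(S) = P(S|M1)·P(M1) + P(S|M2)·P(M2) + P(S|M3)·P(M3)
      = 0.443·0.056 + 0.134·0.47 + 0.447·0.474
      = 0.024808 + 0.06298 + 0.211878 = 0.299666

0.2997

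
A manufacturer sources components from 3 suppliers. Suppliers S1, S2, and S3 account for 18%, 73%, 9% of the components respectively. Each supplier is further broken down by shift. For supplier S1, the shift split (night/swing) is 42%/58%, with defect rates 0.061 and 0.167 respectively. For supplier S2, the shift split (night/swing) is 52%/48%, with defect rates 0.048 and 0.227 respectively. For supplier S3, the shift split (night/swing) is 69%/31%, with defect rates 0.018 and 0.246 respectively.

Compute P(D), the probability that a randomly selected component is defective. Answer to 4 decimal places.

0.1278

P(D|S1) = 0.42·0.061 + 0.58·0.167 = 0.02562 + 0.09686 = 0.12248
P(D|S2) = 0.52·0.048 + 0.48·0.227 = 0.02496 + 0.10896 = 0.13392
P(D|S3) = 0.69·0.018 + 0.31·0.246 = 0.01242 + 0.07626 = 0.08868
Then overall,
P(D) = 0.18·0.12248 + 0.73·0.13392 + 0.09·0.08868
      = 0.0220464 + 0.0977616 + 0.0079812 = 0.1277892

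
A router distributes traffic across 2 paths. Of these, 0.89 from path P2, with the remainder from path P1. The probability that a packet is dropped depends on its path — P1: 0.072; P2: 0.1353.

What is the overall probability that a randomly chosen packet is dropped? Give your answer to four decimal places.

P(P1) = 1 − (0.89) = 0.11.
P(L) = P(L|P1)·P(P1) + P(L|P2)·P(P2)
      = 0.072·0.11 + 0.1353·0.89
      = 0.00792 + 0.120417 = 0.128337

0.1283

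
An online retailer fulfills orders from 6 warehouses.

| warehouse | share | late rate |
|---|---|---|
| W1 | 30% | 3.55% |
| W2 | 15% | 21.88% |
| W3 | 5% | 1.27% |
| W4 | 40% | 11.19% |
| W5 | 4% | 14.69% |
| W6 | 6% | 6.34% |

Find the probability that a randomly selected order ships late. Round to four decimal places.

0.0985

Summing over the partition,
P(L) = P(L|W1)·P(W1) + P(L|W2)·P(W2) + P(L|W3)·P(W3) + P(L|W4)·P(W4) + P(L|W5)·P(W5) + P(L|W6)·P(W6)
      = 0.0355·0.3 + 0.2188·0.15 + 0.0127·0.05 + 0.1119·0.4 + 0.1469·0.04 + 0.0634·0.06
      = 0.01065 + 0.03282 + 0.000635 + 0.04476 + 0.005876 + 0.003804 = 0.098545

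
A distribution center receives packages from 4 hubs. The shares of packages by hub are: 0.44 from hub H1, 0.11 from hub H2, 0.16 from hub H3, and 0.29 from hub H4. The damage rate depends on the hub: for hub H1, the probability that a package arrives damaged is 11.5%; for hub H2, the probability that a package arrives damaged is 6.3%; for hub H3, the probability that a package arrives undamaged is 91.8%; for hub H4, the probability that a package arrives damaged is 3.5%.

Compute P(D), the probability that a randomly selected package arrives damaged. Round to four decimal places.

P(D|H3) = 1 − 0.918 = 0.082.
P(D) = P(D|H1)·P(H1) + P(D|H2)·P(H2) + P(D|H3)·P(H3) + P(D|H4)·P(H4)
      = 0.115·0.44 + 0.063·0.11 + 0.082·0.16 + 0.035·0.29
      = 0.0506 + 0.00693 + 0.01312 + 0.01015 = 0.0808

P(D) ≈ 0.0808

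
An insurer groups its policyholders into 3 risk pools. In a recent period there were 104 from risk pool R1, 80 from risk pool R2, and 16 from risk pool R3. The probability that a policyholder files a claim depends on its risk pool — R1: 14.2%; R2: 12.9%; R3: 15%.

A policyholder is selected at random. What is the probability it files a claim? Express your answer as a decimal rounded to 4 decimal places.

Total: 104 + 80 + 16 = 200.
P(R1) = 104/200 = 0.52. P(R2) = 80/200 = 0.4. P(R3) = 16/200 = 0.08.
P(C) = P(C|R1)·P(R1) + P(C|R2)·P(R2) + P(C|R3)·P(R3)
      = 0.142·0.52 + 0.129·0.4 + 0.15·0.08
      = 0.07384 + 0.0516 + 0.012 = 0.13744

P(C) ≈ 0.1374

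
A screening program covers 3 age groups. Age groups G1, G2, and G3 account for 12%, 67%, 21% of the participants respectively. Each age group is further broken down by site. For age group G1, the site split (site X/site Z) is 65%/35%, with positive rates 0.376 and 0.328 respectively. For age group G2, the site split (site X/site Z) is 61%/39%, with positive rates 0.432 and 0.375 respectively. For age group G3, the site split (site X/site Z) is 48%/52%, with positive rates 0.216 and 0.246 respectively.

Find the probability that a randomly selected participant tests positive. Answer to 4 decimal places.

P(T|G1) = 0.65·0.376 + 0.35·0.328 = 0.2444 + 0.1148 = 0.3592
P(T|G2) = 0.61·0.432 + 0.39·0.375 = 0.26352 + 0.14625 = 0.40977
P(T|G3) = 0.48·0.216 + 0.52·0.246 = 0.10368 + 0.12792 = 0.2316
Then overall,
P(T) = 0.12·0.3592 + 0.67·0.40977 + 0.21·0.2316
      = 0.043104 + 0.2745459 + 0.048636 = 0.3662859

P(T) ≈ 0.3663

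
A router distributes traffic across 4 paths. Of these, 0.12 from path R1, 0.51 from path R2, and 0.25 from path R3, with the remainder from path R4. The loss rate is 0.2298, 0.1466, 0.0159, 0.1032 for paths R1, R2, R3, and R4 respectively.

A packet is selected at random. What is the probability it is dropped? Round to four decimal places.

P(R4) = 1 − (0.12 + 0.51 + 0.25) = 0.12.
P(L) = P(L|R1)·P(R1) + P(L|R2)·P(R2) + P(L|R3)·P(R3) + P(L|R4)·P(R4)
      = 0.2298·0.12 + 0.1466·0.51 + 0.0159·0.25 + 0.1032·0.12
      = 0.027576 + 0.074766 + 0.003975 + 0.012384 = 0.118701

P(L) ≈ 0.1187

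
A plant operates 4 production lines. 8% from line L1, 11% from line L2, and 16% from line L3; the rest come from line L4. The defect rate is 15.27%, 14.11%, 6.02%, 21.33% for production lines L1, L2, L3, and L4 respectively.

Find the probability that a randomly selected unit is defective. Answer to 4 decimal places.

P(L4) = 1 − (0.08 + 0.11 + 0.16) = 0.65.
P(D) = P(D|L1)·P(L1) + P(D|L2)·P(L2) + P(D|L3)·P(L3) + P(D|L4)·P(L4)
      = 0.1527·0.08 + 0.1411·0.11 + 0.0602·0.16 + 0.2133·0.65
      = 0.012216 + 0.015521 + 0.009632 + 0.138645 = 0.176014

P(D) ≈ 0.1760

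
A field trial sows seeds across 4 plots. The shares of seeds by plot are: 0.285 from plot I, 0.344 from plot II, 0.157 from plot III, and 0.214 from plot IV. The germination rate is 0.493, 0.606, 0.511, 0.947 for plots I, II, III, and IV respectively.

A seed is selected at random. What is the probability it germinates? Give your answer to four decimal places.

Using total probability over the partition,
P(G) = P(G|I)·P(I) + P(G|II)·P(II) + P(G|III)·P(III) + P(G|IV)·P(IV)
      = 0.493·0.285 + 0.606·0.344 + 0.511·0.157 + 0.947·0.214
      = 0.140505 + 0.208464 + 0.080227 + 0.202658 = 0.631854

0.6319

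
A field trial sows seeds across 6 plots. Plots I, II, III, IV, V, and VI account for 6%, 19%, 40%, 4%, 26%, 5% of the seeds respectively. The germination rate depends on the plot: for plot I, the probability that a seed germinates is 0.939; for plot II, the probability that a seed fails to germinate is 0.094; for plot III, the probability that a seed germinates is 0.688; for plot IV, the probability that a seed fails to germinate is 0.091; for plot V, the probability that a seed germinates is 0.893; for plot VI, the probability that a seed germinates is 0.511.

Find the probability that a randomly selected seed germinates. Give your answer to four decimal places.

P(G|II) = 1 − 0.094 = 0.906.
P(G|IV) = 1 − 0.091 = 0.909.
Summing over the partition,
P(G) = P(G|I)·P(I) + P(G|II)·P(II) + P(G|III)·P(III) + P(G|IV)·P(IV) + P(G|V)·P(V) + P(G|VI)·P(VI)
      = 0.939·0.06 + 0.906·0.19 + 0.688·0.4 + 0.909·0.04 + 0.893·0.26 + 0.511·0.05
      = 0.05634 + 0.17214 + 0.2752 + 0.03636 + 0.23218 + 0.02555 = 0.79777

0.7978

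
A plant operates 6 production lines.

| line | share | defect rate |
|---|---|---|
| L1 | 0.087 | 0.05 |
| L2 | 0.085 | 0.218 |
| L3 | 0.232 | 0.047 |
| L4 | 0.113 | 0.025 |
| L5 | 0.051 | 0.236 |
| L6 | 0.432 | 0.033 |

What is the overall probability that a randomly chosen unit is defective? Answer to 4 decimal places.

Summing over the partition,
P(D) = P(D|L1)·P(L1) + P(D|L2)·P(L2) + P(D|L3)·P(L3) + P(D|L4)·P(L4) + P(D|L5)·P(L5) + P(D|L6)·P(L6)
      = 0.05·0.087 + 0.218·0.085 + 0.047·0.232 + 0.025·0.113 + 0.236·0.051 + 0.033·0.432
      = 0.00435 + 0.01853 + 0.010904 + 0.002825 + 0.012036 + 0.014256 = 0.062901

0.0629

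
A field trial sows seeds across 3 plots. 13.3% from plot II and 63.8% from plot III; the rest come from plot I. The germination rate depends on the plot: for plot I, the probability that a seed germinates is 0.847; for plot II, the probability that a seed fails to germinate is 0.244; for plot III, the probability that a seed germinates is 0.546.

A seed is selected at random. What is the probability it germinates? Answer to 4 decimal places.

P(G) ≈ 0.6429

P(I) = 1 − (0.133 + 0.638) = 0.229.
P(G|II) = 1 − 0.244 = 0.756.
By the law of total probability,
P(G) = P(G|I)·P(I) + P(G|II)·P(II) + P(G|III)·P(III)
      = 0.847·0.229 + 0.756·0.133 + 0.546·0.638
      = 0.193963 + 0.100548 + 0.348348 = 0.642859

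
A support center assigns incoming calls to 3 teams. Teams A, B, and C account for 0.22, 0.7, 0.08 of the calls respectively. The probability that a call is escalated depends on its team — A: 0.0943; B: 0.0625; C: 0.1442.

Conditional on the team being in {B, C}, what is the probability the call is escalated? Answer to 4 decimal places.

Let S = {B, C}.
P(S) = 0.7 + 0.08 = 0.78.
P(E ∩ S) = 0.0625·0.7 + 0.1442·0.08 = 0.04375 + 0.011536 = 0.055286.
P(E | S) = 0.055286 / 0.78 = 0.070879…

P(E|S) ≈ 0.0709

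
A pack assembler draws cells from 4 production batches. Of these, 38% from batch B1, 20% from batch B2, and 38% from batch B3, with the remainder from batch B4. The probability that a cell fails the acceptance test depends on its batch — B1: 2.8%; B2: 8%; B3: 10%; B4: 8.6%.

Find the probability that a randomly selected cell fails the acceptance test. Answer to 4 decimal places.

P(B4) = 1 − (0.38 + 0.2 + 0.38) = 0.04.
Summing over the partition,
P(F) = P(F|B1)·P(B1) + P(F|B2)·P(B2) + P(F|B3)·P(B3) + P(F|B4)·P(B4)
      = 0.028·0.38 + 0.08·0.2 + 0.1·0.38 + 0.086·0.04
      = 0.01064 + 0.016 + 0.038 + 0.00344 = 0.06808

P(F) ≈ 0.0681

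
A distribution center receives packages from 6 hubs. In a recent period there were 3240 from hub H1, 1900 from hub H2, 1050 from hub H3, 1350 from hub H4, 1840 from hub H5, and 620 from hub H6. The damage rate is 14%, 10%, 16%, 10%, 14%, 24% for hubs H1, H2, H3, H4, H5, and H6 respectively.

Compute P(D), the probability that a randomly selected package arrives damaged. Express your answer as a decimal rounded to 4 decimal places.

Total: 3240 + 1900 + 1050 + 1350 + 1840 + 620 = 10000.
P(H1) = 3240/10000 = 0.324. P(H2) = 1900/10000 = 0.19. P(H3) = 1050/10000 = 0.105. P(H4) = 1350/10000 = 0.135. P(H5) = 1840/10000 = 0.184. P(H6) = 620/10000 = 0.062.
Summing over the partition,
P(D) = P(D|H1)·P(H1) + P(D|H2)·P(H2) + P(D|H3)·P(H3) + P(D|H4)·P(H4) + P(D|H5)·P(H5) + P(D|H6)·P(H6)
      = 0.14·0.324 + 0.1·0.19 + 0.16·0.105 + 0.1·0.135 + 0.14·0.184 + 0.24·0.062
      = 0.04536 + 0.019 + 0.0168 + 0.0135 + 0.02576 + 0.01488 = 0.1353

P(D) ≈ 0.1353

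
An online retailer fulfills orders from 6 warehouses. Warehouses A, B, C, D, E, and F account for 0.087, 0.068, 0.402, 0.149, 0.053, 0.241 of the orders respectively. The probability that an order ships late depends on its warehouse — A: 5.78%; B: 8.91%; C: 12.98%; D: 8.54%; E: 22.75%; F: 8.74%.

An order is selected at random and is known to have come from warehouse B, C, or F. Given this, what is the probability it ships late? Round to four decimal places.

0.1115

Let S = {B, C, F}.
P(S) = 0.068 + 0.402 + 0.241 = 0.711.
P(L ∩ S) = 0.0891·0.068 + 0.1298·0.402 + 0.0874·0.241 = 0.0060588 + 0.0521796 + 0.0210634 = 0.0793018.
P(L | S) = 0.0793018 / 0.711 = 0.111536…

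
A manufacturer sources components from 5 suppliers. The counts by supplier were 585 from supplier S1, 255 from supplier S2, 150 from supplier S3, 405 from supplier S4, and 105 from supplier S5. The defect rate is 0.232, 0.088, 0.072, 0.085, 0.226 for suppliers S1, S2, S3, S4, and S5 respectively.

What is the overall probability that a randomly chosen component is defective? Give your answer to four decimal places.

P(D) ≈ 0.1514

Total: 585 + 255 + 150 + 405 + 105 = 1500.
P(S1) = 585/1500 = 0.39. P(S2) = 255/1500 = 0.17. P(S3) = 150/1500 = 0.1. P(S4) = 405/1500 = 0.27. P(S5) = 105/1500 = 0.07.
P(D) = P(D|S1)·P(S1) + P(D|S2)·P(S2) + P(D|S3)·P(S3) + P(D|S4)·P(S4) + P(D|S5)·P(S5)
      = 0.232·0.39 + 0.088·0.17 + 0.072·0.1 + 0.085·0.27 + 0.226·0.07
      = 0.09048 + 0.01496 + 0.0072 + 0.02295 + 0.01582 = 0.15141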